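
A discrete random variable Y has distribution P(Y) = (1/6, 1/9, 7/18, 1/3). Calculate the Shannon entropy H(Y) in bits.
1.8413 bits

Shannon entropy is H(X) = -Σ p(x) log p(x).

For P = (1/6, 1/9, 7/18, 1/3):
H = -1/6 × log_2(1/6) -1/9 × log_2(1/9) -7/18 × log_2(7/18) -1/3 × log_2(1/3)
H = 1.8413 bits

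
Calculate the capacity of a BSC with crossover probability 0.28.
0.1445 bits

For a binary symmetric channel (BSC) with error probability p:
Capacity C = 1 - H(p) bits per symbol

where H(p) = -p log₂(p) - (1-p) log₂(1-p) is the binary entropy function.

H(0.28) = 0.8555 bits
C = 1 - 0.8555 = 0.1445 bits per symbol

This means we can reliably transmit up to 0.1445 bits of information per channel use.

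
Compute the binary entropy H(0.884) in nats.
0.3589 nats

The binary entropy function is:
H(p) = -p log(p) - (1-p) log(1-p)

H(0.884) = -0.884 × log_e(0.884) - 0.116 × log_e(0.116)
H(0.884) = 0.3589 nats

Note: Binary entropy is maximized at p=0.5 (H=1 bit) and minimized at p=0 or p=1 (H=0).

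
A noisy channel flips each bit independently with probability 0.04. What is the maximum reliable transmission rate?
0.7577 bits

For a binary symmetric channel (BSC) with error probability p:
Capacity C = 1 - H(p) bits per symbol

where H(p) = -p log₂(p) - (1-p) log₂(1-p) is the binary entropy function.

H(0.04) = 0.2423 bits
C = 1 - 0.2423 = 0.7577 bits per symbol

This means we can reliably transmit up to 0.7577 bits of information per channel use.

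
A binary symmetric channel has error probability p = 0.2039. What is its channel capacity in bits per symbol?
0.2703 bits

For a binary symmetric channel (BSC) with error probability p:
Capacity C = 1 - H(p) bits per symbol

where H(p) = -p log₂(p) - (1-p) log₂(1-p) is the binary entropy function.

H(0.2039) = 0.7297 bits
C = 1 - 0.7297 = 0.2703 bits per symbol

This means we can reliably transmit up to 0.2703 bits of information per channel use.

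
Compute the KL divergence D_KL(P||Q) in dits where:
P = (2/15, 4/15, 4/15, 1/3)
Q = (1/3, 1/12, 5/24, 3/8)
0.0932 dits

KL divergence: D_KL(P||Q) = Σ p(x) log(p(x)/q(x))

Computing term by term:
  x=0: 2/15 × log_10[(2/15)/(1/3)] = 2/15 × -0.3979 = -0.0531
  x=1: 4/15 × log_10[(4/15)/(1/12)] = 4/15 × 0.5051 = 0.1347
  x=2: 4/15 × log_10[(4/15)/(5/24)] = 4/15 × 0.1072 = 0.0286
  x=3: 1/3 × log_10[(1/3)/(3/8)] = 1/3 × -0.0512 = -0.0171

D_KL(P||Q) = 0.0932 dits

Note: KL divergence is always non-negative and equals 0 iff P = Q.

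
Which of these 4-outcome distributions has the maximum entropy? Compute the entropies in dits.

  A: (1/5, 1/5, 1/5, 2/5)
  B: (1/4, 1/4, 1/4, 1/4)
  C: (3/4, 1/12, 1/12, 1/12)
B

For a discrete distribution over n outcomes, entropy is maximized by the uniform distribution.

Computing entropies:
H(A) = 0.5786 dits
H(B) = 0.6021 dits
H(C) = 0.3635 dits

The uniform distribution (where all probabilities equal 1/4) achieves the maximum entropy of log_10(4) = 0.6021 dits.

Distribution B has the highest entropy.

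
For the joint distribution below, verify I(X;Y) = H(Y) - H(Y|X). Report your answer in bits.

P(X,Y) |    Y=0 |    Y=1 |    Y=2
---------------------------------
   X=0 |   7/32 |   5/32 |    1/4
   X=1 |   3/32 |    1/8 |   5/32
I(X;Y) = 0.0098 bits

Mutual information has multiple equivalent forms:
- I(X;Y) = H(X) - H(X|Y)
- I(X;Y) = H(Y) - H(Y|X)
- I(X;Y) = H(X) + H(Y) - H(X,Y)

Computing all quantities:
H(X) = 0.9544, H(Y) = 1.5671, H(X,Y) = 2.5117
H(X|Y) = 0.9446, H(Y|X) = 1.5573

Verification:
H(X) - H(X|Y) = 0.9544 - 0.9446 = 0.0098
H(Y) - H(Y|X) = 1.5671 - 1.5573 = 0.0098
H(X) + H(Y) - H(X,Y) = 0.9544 + 1.5671 - 2.5117 = 0.0098

All forms give I(X;Y) = 0.0098 bits. ✓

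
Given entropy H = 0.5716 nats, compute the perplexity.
1.7711

Perplexity is e^H (or exp(H) for natural log).

H = 0.5716 nats
Perplexity = e^0.5716 = 1.7711

Interpretation: The model's uncertainty is equivalent to choosing uniformly among 1.8 options.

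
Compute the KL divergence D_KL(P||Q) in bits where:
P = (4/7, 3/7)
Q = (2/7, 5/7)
0.2556 bits

KL divergence: D_KL(P||Q) = Σ p(x) log(p(x)/q(x))

Computing term by term:
  x=0: 4/7 × log_2[(4/7)/(2/7)] = 4/7 × 1.0000 = 0.5714
  x=1: 3/7 × log_2[(3/7)/(5/7)] = 3/7 × -0.7370 = -0.3158

D_KL(P||Q) = 0.2556 bits

Note: KL divergence is always non-negative and equals 0 iff P = Q.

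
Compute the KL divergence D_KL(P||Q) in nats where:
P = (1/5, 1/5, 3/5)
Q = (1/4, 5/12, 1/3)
0.1612 nats

KL divergence: D_KL(P||Q) = Σ p(x) log(p(x)/q(x))

Computing term by term:
  x=0: 1/5 × log_e[(1/5)/(1/4)] = 1/5 × -0.2231 = -0.0446
  x=1: 1/5 × log_e[(1/5)/(5/12)] = 1/5 × -0.7340 = -0.1468
  x=2: 3/5 × log_e[(3/5)/(1/3)] = 3/5 × 0.5878 = 0.3527

D_KL(P||Q) = 0.1612 nats

Note: KL divergence is always non-negative and equals 0 iff P = Q.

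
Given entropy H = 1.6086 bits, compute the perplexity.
3.0496

Perplexity is 2^H (or exp(H) for natural log).

H = 1.6086 bits
Perplexity = 2^1.6086 = 3.0496

Interpretation: The model's uncertainty is equivalent to choosing uniformly among 3.0 options.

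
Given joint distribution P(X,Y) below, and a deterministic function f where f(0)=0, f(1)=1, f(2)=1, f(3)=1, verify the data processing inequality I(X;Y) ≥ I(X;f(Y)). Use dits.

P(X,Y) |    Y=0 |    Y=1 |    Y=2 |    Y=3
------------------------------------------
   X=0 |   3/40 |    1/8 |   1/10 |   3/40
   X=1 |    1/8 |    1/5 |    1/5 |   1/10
I(X;Y) = 0.0010, I(X;f(Y)) = 0.0000, inequality holds: 0.0010 ≥ 0.0000

Data Processing Inequality: For any Markov chain X → Y → Z, we have I(X;Y) ≥ I(X;Z).

Here Z = f(Y) is a deterministic function of Y, forming X → Y → Z.

Original I(X;Y) = 0.0010 dits

After applying f:
P(X,Z) where Z=f(Y):
- P(X,Z=0) = P(X,Y=0)
- P(X,Z=1) = P(X,Y=1) + P(X,Y=2) + P(X,Y=3)

I(X;Z) = I(X;f(Y)) = 0.0000 dits

Verification: 0.0010 ≥ 0.0000 ✓

Information cannot be created by processing; the function f can only lose information about X.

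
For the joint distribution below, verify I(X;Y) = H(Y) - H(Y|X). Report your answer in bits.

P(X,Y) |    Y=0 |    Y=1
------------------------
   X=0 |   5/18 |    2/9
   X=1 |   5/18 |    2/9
I(X;Y) = 0.0000 bits

Mutual information has multiple equivalent forms:
- I(X;Y) = H(X) - H(X|Y)
- I(X;Y) = H(Y) - H(Y|X)
- I(X;Y) = H(X) + H(Y) - H(X,Y)

Computing all quantities:
H(X) = 1.0000, H(Y) = 0.9911, H(X,Y) = 1.9911
H(X|Y) = 1.0000, H(Y|X) = 0.9911

Verification:
H(X) - H(X|Y) = 1.0000 - 1.0000 = 0.0000
H(Y) - H(Y|X) = 0.9911 - 0.9911 = 0.0000
H(X) + H(Y) - H(X,Y) = 1.0000 + 0.9911 - 1.9911 = 0.0000

All forms give I(X;Y) = 0.0000 bits. ✓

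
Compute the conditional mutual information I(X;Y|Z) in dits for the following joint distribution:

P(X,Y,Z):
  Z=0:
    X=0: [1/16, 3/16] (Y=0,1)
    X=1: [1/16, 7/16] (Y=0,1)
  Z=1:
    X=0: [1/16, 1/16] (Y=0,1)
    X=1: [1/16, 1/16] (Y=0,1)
0.0039 dits

Conditional mutual information: I(X;Y|Z) = H(X|Z) + H(Y|Z) - H(X,Y|Z)

H(Z) = 0.2442
H(X,Z) = 0.5268 → H(X|Z) = 0.2826
H(Y,Z) = 0.4662 → H(Y|Z) = 0.2220
H(X,Y,Z) = 0.7449 → H(X,Y|Z) = 0.5007

I(X;Y|Z) = 0.2826 + 0.2220 - 0.5007 = 0.0039 dits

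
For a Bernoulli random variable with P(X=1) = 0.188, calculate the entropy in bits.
0.6973 bits

The binary entropy function is:
H(p) = -p log(p) - (1-p) log(1-p)

H(0.188) = -0.188 × log_2(0.188) - 0.812 × log_2(0.812)
H(0.188) = 0.6973 bits

Note: Binary entropy is maximized at p=0.5 (H=1 bit) and minimized at p=0 or p=1 (H=0).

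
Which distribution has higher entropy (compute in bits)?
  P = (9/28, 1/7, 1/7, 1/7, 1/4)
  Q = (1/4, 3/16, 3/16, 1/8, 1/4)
Q

Computing entropies in bits:
H(P) = 2.2295
H(Q) = 2.2806

Distribution Q has higher entropy.

Intuition: The distribution closer to uniform (more spread out) has higher entropy.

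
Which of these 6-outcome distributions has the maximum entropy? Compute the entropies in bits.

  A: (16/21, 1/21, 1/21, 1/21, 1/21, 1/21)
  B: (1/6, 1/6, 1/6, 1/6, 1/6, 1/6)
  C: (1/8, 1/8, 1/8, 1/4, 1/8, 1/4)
B

For a discrete distribution over n outcomes, entropy is maximized by the uniform distribution.

Computing entropies:
H(A) = 1.3447 bits
H(B) = 2.5850 bits
H(C) = 2.5000 bits

The uniform distribution (where all probabilities equal 1/6) achieves the maximum entropy of log_2(6) = 2.5850 bits.

Distribution B has the highest entropy.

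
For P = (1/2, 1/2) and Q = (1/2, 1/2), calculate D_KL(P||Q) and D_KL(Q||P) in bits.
D_KL(P||Q) = 0.0000, D_KL(Q||P) = 0.0000

KL divergence is not symmetric: D_KL(P||Q) ≠ D_KL(Q||P) in general.

D_KL(P||Q) = 0.0000 bits
D_KL(Q||P) = 0.0000 bits

In this case they happen to be equal (to 4 decimal places).

This asymmetry is why KL divergence is not a true distance metric.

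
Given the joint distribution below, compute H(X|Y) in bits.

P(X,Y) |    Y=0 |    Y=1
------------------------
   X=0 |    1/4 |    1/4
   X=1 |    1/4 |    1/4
1.0000 bits

Using the chain rule: H(X|Y) = H(X,Y) - H(Y)

First, compute H(X,Y) = 2.0000 bits

Marginal P(Y) = (1/2, 1/2)
H(Y) = 1.0000 bits

H(X|Y) = H(X,Y) - H(Y) = 2.0000 - 1.0000 = 1.0000 bits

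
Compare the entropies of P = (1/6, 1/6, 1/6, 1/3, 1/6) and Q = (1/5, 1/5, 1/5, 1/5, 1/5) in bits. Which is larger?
Q

Computing entropies in bits:
H(P) = 2.2516
H(Q) = 2.3219

Distribution Q has higher entropy.

Intuition: The distribution closer to uniform (more spread out) has higher entropy.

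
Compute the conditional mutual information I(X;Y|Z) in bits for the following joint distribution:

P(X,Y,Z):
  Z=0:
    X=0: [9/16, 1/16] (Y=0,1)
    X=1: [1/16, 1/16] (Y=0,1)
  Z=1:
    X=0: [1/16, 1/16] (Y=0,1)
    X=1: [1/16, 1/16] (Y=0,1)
0.0694 bits

Conditional mutual information: I(X;Y|Z) = H(X|Z) + H(Y|Z) - H(X,Y|Z)

H(Z) = 0.8113
H(X,Z) = 1.5488 → H(X|Z) = 0.7375
H(Y,Z) = 1.5488 → H(Y|Z) = 0.7375
H(X,Y,Z) = 2.2169 → H(X,Y|Z) = 1.4056

I(X;Y|Z) = 0.7375 + 0.7375 - 1.4056 = 0.0694 bits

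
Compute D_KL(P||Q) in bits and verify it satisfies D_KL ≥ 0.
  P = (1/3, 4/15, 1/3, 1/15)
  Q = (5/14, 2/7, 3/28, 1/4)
0.3590 bits

KL divergence satisfies the Gibbs inequality: D_KL(P||Q) ≥ 0 for all distributions P, Q.

D_KL(P||Q) = Σ p(x) log(p(x)/q(x))
Term by term:
  x=0: 1/3 × log_2[(1/3)/(5/14)] = -0.0332
  x=1: 4/15 × log_2[(4/15)/(2/7)] = -0.0265
  x=2: 1/3 × log_2[(1/3)/(3/28)] = 0.5458
  x=3: 1/15 × log_2[(1/15)/(1/4)] = -0.1271
D_KL(P||Q) = 0.3590 bits

D_KL(P||Q) = 0.3590 ≥ 0 ✓

This non-negativity is a fundamental property: relative entropy cannot be negative because it measures how different Q is from P.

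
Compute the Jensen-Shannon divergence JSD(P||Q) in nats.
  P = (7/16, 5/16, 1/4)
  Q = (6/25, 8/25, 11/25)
0.0279 nats

Jensen-Shannon divergence is:
JSD(P||Q) = 0.5 × D_KL(P||M) + 0.5 × D_KL(Q||M)
where M = 0.5 × (P + Q) is the mixture distribution.

M = 0.5 × (7/16, 5/16, 1/4) + 0.5 × (6/25, 8/25, 11/25) = (0.33875, 0.31625, 0.345)

D_KL(P||M) = 0.0277 nats
D_KL(Q||M) = 0.0281 nats

JSD(P||Q) = 0.5 × 0.0277 + 0.5 × 0.0281 = 0.0279 nats

Unlike KL divergence, JSD is symmetric and bounded: 0 ≤ JSD ≤ log(2).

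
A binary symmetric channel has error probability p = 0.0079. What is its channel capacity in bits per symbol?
0.9335 bits

For a binary symmetric channel (BSC) with error probability p:
Capacity C = 1 - H(p) bits per symbol

where H(p) = -p log₂(p) - (1-p) log₂(1-p) is the binary entropy function.

H(0.0079) = 0.0665 bits
C = 1 - 0.0665 = 0.9335 bits per symbol

This means we can reliably transmit up to 0.9335 bits of information per channel use.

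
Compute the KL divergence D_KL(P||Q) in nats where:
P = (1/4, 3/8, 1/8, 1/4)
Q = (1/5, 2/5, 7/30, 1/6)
0.0549 nats

KL divergence: D_KL(P||Q) = Σ p(x) log(p(x)/q(x))

Computing term by term:
  x=0: 1/4 × log_e[(1/4)/(1/5)] = 1/4 × 0.2231 = 0.0558
  x=1: 3/8 × log_e[(3/8)/(2/5)] = 3/8 × -0.0645 = -0.0242
  x=2: 1/8 × log_e[(1/8)/(7/30)] = 1/8 × -0.6242 = -0.0780
  x=3: 1/4 × log_e[(1/4)/(1/6)] = 1/4 × 0.4055 = 0.1014

D_KL(P||Q) = 0.0549 nats

Note: KL divergence is always non-negative and equals 0 iff P = Q.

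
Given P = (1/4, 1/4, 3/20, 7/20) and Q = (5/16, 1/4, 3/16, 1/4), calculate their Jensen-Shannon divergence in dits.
0.0030 dits

Jensen-Shannon divergence is:
JSD(P||Q) = 0.5 × D_KL(P||M) + 0.5 × D_KL(Q||M)
where M = 0.5 × (P + Q) is the mixture distribution.

M = 0.5 × (1/4, 1/4, 3/20, 7/20) + 0.5 × (5/16, 1/4, 3/16, 1/4) = (9/32, 1/4, 0.16875, 3/10)

D_KL(P||M) = 0.0030 dits
D_KL(Q||M) = 0.0031 dits

JSD(P||Q) = 0.5 × 0.0030 + 0.5 × 0.0031 = 0.0030 dits

Unlike KL divergence, JSD is symmetric and bounded: 0 ≤ JSD ≤ log(2).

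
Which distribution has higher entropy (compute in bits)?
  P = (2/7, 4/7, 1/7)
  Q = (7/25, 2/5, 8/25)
Q

Computing entropies in bits:
H(P) = 1.3788
H(Q) = 1.5690

Distribution Q has higher entropy.

Intuition: The distribution closer to uniform (more spread out) has higher entropy.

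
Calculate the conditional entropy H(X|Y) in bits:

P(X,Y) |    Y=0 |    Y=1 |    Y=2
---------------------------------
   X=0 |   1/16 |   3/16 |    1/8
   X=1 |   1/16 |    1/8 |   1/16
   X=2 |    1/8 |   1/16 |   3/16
1.4694 bits

Using the chain rule: H(X|Y) = H(X,Y) - H(Y)

First, compute H(X,Y) = 3.0306 bits

Marginal P(Y) = (1/4, 3/8, 3/8)
H(Y) = 1.5613 bits

H(X|Y) = H(X,Y) - H(Y) = 3.0306 - 1.5613 = 1.4694 bits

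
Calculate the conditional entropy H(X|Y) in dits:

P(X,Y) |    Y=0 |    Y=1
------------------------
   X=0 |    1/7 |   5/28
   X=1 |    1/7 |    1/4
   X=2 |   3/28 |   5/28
0.4721 dits

Using the chain rule: H(X|Y) = H(X,Y) - H(Y)

First, compute H(X,Y) = 0.7631 dits

Marginal P(Y) = (11/28, 17/28)
H(Y) = 0.2910 dits

H(X|Y) = H(X,Y) - H(Y) = 0.7631 - 0.2910 = 0.4721 dits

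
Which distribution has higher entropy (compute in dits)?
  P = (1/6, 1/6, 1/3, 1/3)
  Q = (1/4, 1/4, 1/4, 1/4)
Q

Computing entropies in dits:
H(P) = 0.5775
H(Q) = 0.6021

Distribution Q has higher entropy.

Intuition: The distribution closer to uniform (more spread out) has higher entropy.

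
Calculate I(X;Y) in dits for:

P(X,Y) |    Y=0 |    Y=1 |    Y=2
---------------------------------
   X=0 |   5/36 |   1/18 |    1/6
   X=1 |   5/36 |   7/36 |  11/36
0.0098 dits

Mutual information: I(X;Y) = H(X) + H(Y) - H(X,Y)

Marginals:
P(X) = (13/36, 23/36), H(X) = 0.2841 dits
P(Y) = (5/18, 1/4, 17/36), H(Y) = 0.4589 dits

Joint entropy: H(X,Y) = 0.7332 dits

I(X;Y) = 0.2841 + 0.4589 - 0.7332 = 0.0098 dits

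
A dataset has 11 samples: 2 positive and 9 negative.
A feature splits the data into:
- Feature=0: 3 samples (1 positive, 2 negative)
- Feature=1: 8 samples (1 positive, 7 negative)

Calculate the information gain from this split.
0.0383 bits

Information Gain = H(Y) - H(Y|Feature)

Before split:
P(positive) = 2/11 = 0.1818
H(Y) = 0.6840 bits

After split:
Feature=0: H = 0.9183 bits (weight = 3/11)
Feature=1: H = 0.5436 bits (weight = 8/11)
H(Y|Feature) = (3/11)×0.9183 + (8/11)×0.5436 = 0.6458 bits

Information Gain = 0.6840 - 0.6458 = 0.0383 bits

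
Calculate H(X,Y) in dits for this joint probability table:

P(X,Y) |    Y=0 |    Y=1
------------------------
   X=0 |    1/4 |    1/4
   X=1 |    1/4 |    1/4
0.6021 dits

Joint entropy is H(X,Y) = -Σ_{x,y} p(x,y) log p(x,y).

Summing over all non-zero entries:
H(X,Y) = -[1/4·log_10(1/4) + 1/4·log_10(1/4) + 1/4·log_10(1/4) + 1/4·log_10(1/4)]
H(X,Y) = 0.6021 dits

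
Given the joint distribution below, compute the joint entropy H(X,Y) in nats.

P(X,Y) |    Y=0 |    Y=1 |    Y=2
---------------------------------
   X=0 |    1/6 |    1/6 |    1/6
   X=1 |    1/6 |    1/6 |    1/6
1.7918 nats

Joint entropy is H(X,Y) = -Σ_{x,y} p(x,y) log p(x,y).

Summing over all non-zero entries:
H(X,Y) = -[1/6·log_e(1/6) + 1/6·log_e(1/6) + 1/6·log_e(1/6) + 1/6·log_e(1/6) + 1/6·log_e(1/6) + 1/6·log_e(1/6)]
H(X,Y) = 1.7918 nats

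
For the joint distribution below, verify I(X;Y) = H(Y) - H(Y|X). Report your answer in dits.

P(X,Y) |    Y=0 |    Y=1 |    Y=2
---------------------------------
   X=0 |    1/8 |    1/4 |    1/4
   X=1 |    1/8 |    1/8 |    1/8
I(X;Y) = 0.0047 dits

Mutual information has multiple equivalent forms:
- I(X;Y) = H(X) - H(X|Y)
- I(X;Y) = H(Y) - H(Y|X)
- I(X;Y) = H(X) + H(Y) - H(X,Y)

Computing all quantities:
H(X) = 0.2873, H(Y) = 0.4700, H(X,Y) = 0.7526
H(X|Y) = 0.2826, H(Y|X) = 0.4653

Verification:
H(X) - H(X|Y) = 0.2873 - 0.2826 = 0.0047
H(Y) - H(Y|X) = 0.4700 - 0.4653 = 0.0047
H(X) + H(Y) - H(X,Y) = 0.2873 + 0.4700 - 0.7526 = 0.0047

All forms give I(X;Y) = 0.0047 dits. ✓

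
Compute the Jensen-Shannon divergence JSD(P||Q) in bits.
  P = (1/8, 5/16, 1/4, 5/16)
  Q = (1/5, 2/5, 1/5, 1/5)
0.0212 bits

Jensen-Shannon divergence is:
JSD(P||Q) = 0.5 × D_KL(P||M) + 0.5 × D_KL(Q||M)
where M = 0.5 × (P + Q) is the mixture distribution.

M = 0.5 × (1/8, 5/16, 1/4, 5/16) + 0.5 × (1/5, 2/5, 1/5, 1/5) = (0.1625, 0.35625, 9/40, 0.25625)

D_KL(P||M) = 0.0211 bits
D_KL(Q||M) = 0.0213 bits

JSD(P||Q) = 0.5 × 0.0211 + 0.5 × 0.0213 = 0.0212 bits

Unlike KL divergence, JSD is symmetric and bounded: 0 ≤ JSD ≤ log(2).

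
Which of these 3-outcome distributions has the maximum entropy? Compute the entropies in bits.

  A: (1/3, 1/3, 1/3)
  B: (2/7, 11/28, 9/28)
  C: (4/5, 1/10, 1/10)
A

For a discrete distribution over n outcomes, entropy is maximized by the uniform distribution.

Computing entropies:
H(A) = 1.5850 bits
H(B) = 1.5722 bits
H(C) = 0.9219 bits

The uniform distribution (where all probabilities equal 1/3) achieves the maximum entropy of log_2(3) = 1.5850 bits.

Distribution A has the highest entropy.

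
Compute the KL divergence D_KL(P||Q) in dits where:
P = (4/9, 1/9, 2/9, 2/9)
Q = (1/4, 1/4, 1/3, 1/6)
0.0606 dits

KL divergence: D_KL(P||Q) = Σ p(x) log(p(x)/q(x))

Computing term by term:
  x=0: 4/9 × log_10[(4/9)/(1/4)] = 4/9 × 0.2499 = 0.1111
  x=1: 1/9 × log_10[(1/9)/(1/4)] = 1/9 × -0.3522 = -0.0391
  x=2: 2/9 × log_10[(2/9)/(1/3)] = 2/9 × -0.1761 = -0.0391
  x=3: 2/9 × log_10[(2/9)/(1/6)] = 2/9 × 0.1249 = 0.0278

D_KL(P||Q) = 0.0606 dits

Note: KL divergence is always non-negative and equals 0 iff P = Q.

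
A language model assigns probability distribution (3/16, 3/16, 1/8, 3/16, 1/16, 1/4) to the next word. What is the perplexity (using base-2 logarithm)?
5.5924

Perplexity is 2^H (or exp(H) for natural log).

First, H = -Σ p log p = 2.4835 bits
Perplexity = 2^2.4835 = 5.5924

Interpretation: The model's uncertainty is equivalent to choosing uniformly among 5.6 options.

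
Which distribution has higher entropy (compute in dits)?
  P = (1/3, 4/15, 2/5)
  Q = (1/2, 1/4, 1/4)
P

Computing entropies in dits:
H(P) = 0.4713
H(Q) = 0.4515

Distribution P has higher entropy.

Intuition: The distribution closer to uniform (more spread out) has higher entropy.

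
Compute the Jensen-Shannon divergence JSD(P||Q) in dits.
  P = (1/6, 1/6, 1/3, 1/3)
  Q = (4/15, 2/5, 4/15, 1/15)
0.0352 dits

Jensen-Shannon divergence is:
JSD(P||Q) = 0.5 × D_KL(P||M) + 0.5 × D_KL(Q||M)
where M = 0.5 × (P + Q) is the mixture distribution.

M = 0.5 × (1/6, 1/6, 1/3, 1/3) + 0.5 × (4/15, 2/5, 4/15, 1/15) = (0.216667, 0.283333, 3/10, 1/5)

D_KL(P||M) = 0.0318 dits
D_KL(Q||M) = 0.0385 dits

JSD(P||Q) = 0.5 × 0.0318 + 0.5 × 0.0385 = 0.0352 dits

Unlike KL divergence, JSD is symmetric and bounded: 0 ≤ JSD ≤ log(2).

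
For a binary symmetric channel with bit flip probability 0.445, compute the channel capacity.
0.0087 bits

For a binary symmetric channel (BSC) with error probability p:
Capacity C = 1 - H(p) bits per symbol

where H(p) = -p log₂(p) - (1-p) log₂(1-p) is the binary entropy function.

H(0.445) = 0.9913 bits
C = 1 - 0.9913 = 0.0087 bits per symbol

This means we can reliably transmit up to 0.0087 bits of information per channel use.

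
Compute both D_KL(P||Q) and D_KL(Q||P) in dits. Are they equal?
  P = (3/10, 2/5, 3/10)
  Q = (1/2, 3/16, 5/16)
D_KL(P||Q) = 0.0598, D_KL(Q||P) = 0.0548

KL divergence is not symmetric: D_KL(P||Q) ≠ D_KL(Q||P) in general.

D_KL(P||Q) = 0.0598 dits
D_KL(Q||P) = 0.0548 dits

No, they are not equal!

This asymmetry is why KL divergence is not a true distance metric.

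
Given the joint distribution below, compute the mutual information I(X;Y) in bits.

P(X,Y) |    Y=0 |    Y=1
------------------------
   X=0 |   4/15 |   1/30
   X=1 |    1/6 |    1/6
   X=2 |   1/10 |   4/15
0.2025 bits

Mutual information: I(X;Y) = H(X) + H(Y) - H(X,Y)

Marginals:
P(X) = (3/10, 1/3, 11/30), H(X) = 1.5801 bits
P(Y) = (8/15, 7/15), H(Y) = 0.9968 bits

Joint entropy: H(X,Y) = 2.3744 bits

I(X;Y) = 1.5801 + 0.9968 - 2.3744 = 0.2025 bits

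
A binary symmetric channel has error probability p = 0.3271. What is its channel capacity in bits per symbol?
0.0881 bits

For a binary symmetric channel (BSC) with error probability p:
Capacity C = 1 - H(p) bits per symbol

where H(p) = -p log₂(p) - (1-p) log₂(1-p) is the binary entropy function.

H(0.3271) = 0.9119 bits
C = 1 - 0.9119 = 0.0881 bits per symbol

This means we can reliably transmit up to 0.0881 bits of information per channel use.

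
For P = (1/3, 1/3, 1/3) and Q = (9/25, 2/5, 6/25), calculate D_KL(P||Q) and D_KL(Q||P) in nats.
D_KL(P||Q) = 0.0231, D_KL(Q||P) = 0.0218

KL divergence is not symmetric: D_KL(P||Q) ≠ D_KL(Q||P) in general.

D_KL(P||Q) = 0.0231 nats
D_KL(Q||P) = 0.0218 nats

No, they are not equal!

This asymmetry is why KL divergence is not a true distance metric.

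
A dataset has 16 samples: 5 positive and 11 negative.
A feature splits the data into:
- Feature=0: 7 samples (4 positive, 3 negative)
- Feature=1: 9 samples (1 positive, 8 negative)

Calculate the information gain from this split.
0.1819 bits

Information Gain = H(Y) - H(Y|Feature)

Before split:
P(positive) = 5/16 = 0.3125
H(Y) = 0.8960 bits

After split:
Feature=0: H = 0.9852 bits (weight = 7/16)
Feature=1: H = 0.5033 bits (weight = 9/16)
H(Y|Feature) = (7/16)×0.9852 + (9/16)×0.5033 = 0.7141 bits

Information Gain = 0.8960 - 0.7141 = 0.1819 bits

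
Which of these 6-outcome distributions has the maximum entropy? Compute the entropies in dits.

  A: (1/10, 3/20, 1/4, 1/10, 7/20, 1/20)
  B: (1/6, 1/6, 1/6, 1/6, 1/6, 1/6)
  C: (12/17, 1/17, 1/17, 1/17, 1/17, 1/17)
B

For a discrete distribution over n outcomes, entropy is maximized by the uniform distribution.

Computing entropies:
H(A) = 0.6987 dits
H(B) = 0.7782 dits
H(C) = 0.4687 dits

The uniform distribution (where all probabilities equal 1/6) achieves the maximum entropy of log_10(6) = 0.7782 dits.

Distribution B has the highest entropy.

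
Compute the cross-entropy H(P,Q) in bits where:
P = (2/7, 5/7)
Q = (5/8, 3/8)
1.2045 bits

Cross-entropy: H(P,Q) = -Σ p(x) log q(x)

Alternatively: H(P,Q) = H(P) + D_KL(P||Q)
H(P) = 0.8631 bits
D_KL(P||Q) = 0.3414 bits

H(P,Q) = 0.8631 + 0.3414 = 1.2045 bits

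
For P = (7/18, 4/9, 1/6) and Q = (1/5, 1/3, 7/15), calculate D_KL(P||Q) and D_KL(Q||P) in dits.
D_KL(P||Q) = 0.0933, D_KL(Q||P) = 0.1093

KL divergence is not symmetric: D_KL(P||Q) ≠ D_KL(Q||P) in general.

D_KL(P||Q) = 0.0933 dits
D_KL(Q||P) = 0.1093 dits

No, they are not equal!

This asymmetry is why KL divergence is not a true distance metric.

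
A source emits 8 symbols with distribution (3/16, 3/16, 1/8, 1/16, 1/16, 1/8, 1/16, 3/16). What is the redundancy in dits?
0.0426 dits

Redundancy measures how far a source is from maximum entropy:
R = H_max - H(X)

Maximum entropy for 8 symbols: H_max = log_10(8) = 0.9031 dits
Actual entropy: H(X) = 0.8605 dits
Redundancy: R = 0.9031 - 0.8605 = 0.0426 dits

This redundancy represents potential for compression: the source could be compressed by 0.0426 dits per symbol.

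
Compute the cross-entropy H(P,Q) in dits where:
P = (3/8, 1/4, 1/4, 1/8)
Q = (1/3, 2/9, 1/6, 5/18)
0.6063 dits

Cross-entropy: H(P,Q) = -Σ p(x) log q(x)

Alternatively: H(P,Q) = H(P) + D_KL(P||Q)
H(P) = 0.5737 dits
D_KL(P||Q) = 0.0326 dits

H(P,Q) = 0.5737 + 0.0326 = 0.6063 dits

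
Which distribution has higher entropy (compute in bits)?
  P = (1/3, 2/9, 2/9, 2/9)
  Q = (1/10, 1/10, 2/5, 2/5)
P

Computing entropies in bits:
H(P) = 1.9749
H(Q) = 1.7219

Distribution P has higher entropy.

Intuition: The distribution closer to uniform (more spread out) has higher entropy.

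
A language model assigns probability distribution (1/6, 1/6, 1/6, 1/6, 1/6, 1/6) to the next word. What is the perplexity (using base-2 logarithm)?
6.0000

Perplexity is 2^H (or exp(H) for natural log).

First, H = -Σ p log p = 2.5850 bits
Perplexity = 2^2.5850 = 6.0000

Interpretation: The model's uncertainty is equivalent to choosing uniformly among 6.0 options.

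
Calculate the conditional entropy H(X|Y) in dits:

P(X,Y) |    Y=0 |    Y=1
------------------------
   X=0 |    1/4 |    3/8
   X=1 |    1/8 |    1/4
0.2863 dits

Using the chain rule: H(X|Y) = H(X,Y) - H(Y)

First, compute H(X,Y) = 0.5737 dits

Marginal P(Y) = (3/8, 5/8)
H(Y) = 0.2873 dits

H(X|Y) = H(X,Y) - H(Y) = 0.5737 - 0.2873 = 0.2863 dits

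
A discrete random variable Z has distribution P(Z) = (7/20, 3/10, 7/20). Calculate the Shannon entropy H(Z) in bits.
1.5813 bits

Shannon entropy is H(X) = -Σ p(x) log p(x).

For P = (7/20, 3/10, 7/20):
H = -7/20 × log_2(7/20) -3/10 × log_2(3/10) -7/20 × log_2(7/20)
H = 1.5813 bits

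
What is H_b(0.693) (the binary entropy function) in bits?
0.8897 bits

The binary entropy function is:
H(p) = -p log(p) - (1-p) log(1-p)

H(0.693) = -0.693 × log_2(0.693) - 0.307 × log_2(0.307)
H(0.693) = 0.8897 bits

Note: Binary entropy is maximized at p=0.5 (H=1 bit) and minimized at p=0 or p=1 (H=0).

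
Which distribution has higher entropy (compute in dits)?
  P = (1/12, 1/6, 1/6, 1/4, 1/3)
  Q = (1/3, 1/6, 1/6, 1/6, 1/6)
Q

Computing entropies in dits:
H(P) = 0.6589
H(Q) = 0.6778

Distribution Q has higher entropy.

Intuition: The distribution closer to uniform (more spread out) has higher entropy.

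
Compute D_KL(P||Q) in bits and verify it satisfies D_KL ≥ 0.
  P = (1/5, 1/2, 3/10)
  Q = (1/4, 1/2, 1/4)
0.0145 bits

KL divergence satisfies the Gibbs inequality: D_KL(P||Q) ≥ 0 for all distributions P, Q.

D_KL(P||Q) = Σ p(x) log(p(x)/q(x))
Term by term:
  x=0: 1/5 × log_2[(1/5)/(1/4)] = -0.0644
  x=1: 1/2 × log_2[(1/2)/(1/2)] = 0.0000
  x=2: 3/10 × log_2[(3/10)/(1/4)] = 0.0789
D_KL(P||Q) = 0.0145 bits

D_KL(P||Q) = 0.0145 ≥ 0 ✓

This non-negativity is a fundamental property: relative entropy cannot be negative because it measures how different Q is from P.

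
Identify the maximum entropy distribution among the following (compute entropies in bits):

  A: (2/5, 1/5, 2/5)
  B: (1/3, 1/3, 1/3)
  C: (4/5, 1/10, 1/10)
B

For a discrete distribution over n outcomes, entropy is maximized by the uniform distribution.

Computing entropies:
H(A) = 1.5219 bits
H(B) = 1.5850 bits
H(C) = 0.9219 bits

The uniform distribution (where all probabilities equal 1/3) achieves the maximum entropy of log_2(3) = 1.5850 bits.

Distribution B has the highest entropy.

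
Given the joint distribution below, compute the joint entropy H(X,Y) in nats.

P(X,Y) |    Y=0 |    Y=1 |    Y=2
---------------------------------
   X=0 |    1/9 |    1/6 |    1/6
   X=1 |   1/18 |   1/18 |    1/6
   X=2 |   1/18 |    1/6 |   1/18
2.0809 nats

Joint entropy is H(X,Y) = -Σ_{x,y} p(x,y) log p(x,y).

Summing over all non-zero entries:
H(X,Y) = -[1/9·log_e(1/9) + 1/6·log_e(1/6) + 1/6·log_e(1/6) + 1/18·log_e(1/18) + 1/18·log_e(1/18) + 1/6·log_e(1/6) + 1/18·log_e(1/18) + 1/6·log_e(1/6) + 1/18·log_e(1/18)]
H(X,Y) = 2.0809 nats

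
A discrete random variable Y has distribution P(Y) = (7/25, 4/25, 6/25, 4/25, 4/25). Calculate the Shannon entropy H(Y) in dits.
0.6856 dits

Shannon entropy is H(X) = -Σ p(x) log p(x).

For P = (7/25, 4/25, 6/25, 4/25, 4/25):
H = -7/25 × log_10(7/25) -4/25 × log_10(4/25) -6/25 × log_10(6/25) -4/25 × log_10(4/25) -4/25 × log_10(4/25)
H = 0.6856 dits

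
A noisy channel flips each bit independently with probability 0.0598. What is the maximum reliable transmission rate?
0.6733 bits

For a binary symmetric channel (BSC) with error probability p:
Capacity C = 1 - H(p) bits per symbol

where H(p) = -p log₂(p) - (1-p) log₂(1-p) is the binary entropy function.

H(0.0598) = 0.3267 bits
C = 1 - 0.3267 = 0.6733 bits per symbol

This means we can reliably transmit up to 0.6733 bits of information per channel use.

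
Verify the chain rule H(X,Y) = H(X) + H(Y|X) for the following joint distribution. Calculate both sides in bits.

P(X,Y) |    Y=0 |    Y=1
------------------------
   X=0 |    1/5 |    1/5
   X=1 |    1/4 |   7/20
H(X,Y) = 1.9589, H(X) = 0.9710, H(Y|X) = 0.9879 (all in bits)

Chain rule: H(X,Y) = H(X) + H(Y|X)

Left side — joint entropy directly:
H(X,Y) = -Σ p(x,y) log p(x,y) = 1.9589 bits

Right side — compute H(Y|X) from the conditional distributions:
P(X) = (2/5, 3/5), so H(X) = 0.9710 bits
H(Y|X) = Σ_x P(X=x) · H(Y|X=x):
  P(Y|X=0) = (1/2, 1/2), H(Y|X=0) = 1.0000, weight P(X=0) = 2/5
  P(Y|X=1) = (5/12, 7/12), H(Y|X=1) = 0.9799, weight P(X=1) = 3/5
H(Y|X) = 0.9879 bits

H(X) + H(Y|X) = 0.9710 + 0.9879 = 1.9589 bits

Both sides equal 1.9589 bits. ✓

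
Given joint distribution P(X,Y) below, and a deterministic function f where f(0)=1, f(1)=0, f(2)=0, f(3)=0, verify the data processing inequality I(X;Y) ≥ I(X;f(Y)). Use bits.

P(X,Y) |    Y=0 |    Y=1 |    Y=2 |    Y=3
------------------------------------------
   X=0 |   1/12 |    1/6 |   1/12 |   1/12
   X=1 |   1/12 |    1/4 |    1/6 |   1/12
I(X;Y) = 0.0124, I(X;f(Y)) = 0.0041, inequality holds: 0.0124 ≥ 0.0041

Data Processing Inequality: For any Markov chain X → Y → Z, we have I(X;Y) ≥ I(X;Z).

Here Z = f(Y) is a deterministic function of Y, forming X → Y → Z.

Original I(X;Y) = 0.0124 bits

After applying f:
P(X,Z) where Z=f(Y):
- P(X,Z=0) = P(X,Y=1) + P(X,Y=2) + P(X,Y=3)
- P(X,Z=1) = P(X,Y=0)

I(X;Z) = I(X;f(Y)) = 0.0041 bits

Verification: 0.0124 ≥ 0.0041 ✓

Information cannot be created by processing; the function f can only lose information about X.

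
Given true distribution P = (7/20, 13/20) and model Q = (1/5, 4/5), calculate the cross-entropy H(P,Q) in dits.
0.3076 dits

Cross-entropy: H(P,Q) = -Σ p(x) log q(x)

Alternatively: H(P,Q) = H(P) + D_KL(P||Q)
H(P) = 0.2812 dits
D_KL(P||Q) = 0.0264 dits

H(P,Q) = 0.2812 + 0.0264 = 0.3076 dits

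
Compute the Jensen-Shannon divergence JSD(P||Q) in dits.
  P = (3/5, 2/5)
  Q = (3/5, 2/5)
0.0000 dits

Jensen-Shannon divergence is:
JSD(P||Q) = 0.5 × D_KL(P||M) + 0.5 × D_KL(Q||M)
where M = 0.5 × (P + Q) is the mixture distribution.

M = 0.5 × (3/5, 2/5) + 0.5 × (3/5, 2/5) = (3/5, 2/5)

D_KL(P||M) = 0.0000 dits
D_KL(Q||M) = 0.0000 dits

JSD(P||Q) = 0.5 × 0.0000 + 0.5 × 0.0000 = 0.0000 dits

Unlike KL divergence, JSD is symmetric and bounded: 0 ≤ JSD ≤ log(2).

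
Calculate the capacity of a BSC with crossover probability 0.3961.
0.0314 bits

For a binary symmetric channel (BSC) with error probability p:
Capacity C = 1 - H(p) bits per symbol

where H(p) = -p log₂(p) - (1-p) log₂(1-p) is the binary entropy function.

H(0.3961) = 0.9686 bits
C = 1 - 0.9686 = 0.0314 bits per symbol

This means we can reliably transmit up to 0.0314 bits of information per channel use.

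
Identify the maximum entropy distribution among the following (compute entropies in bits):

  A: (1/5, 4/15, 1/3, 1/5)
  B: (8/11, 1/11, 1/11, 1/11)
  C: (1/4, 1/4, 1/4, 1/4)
C

For a discrete distribution over n outcomes, entropy is maximized by the uniform distribution.

Computing entropies:
H(A) = 1.9656 bits
H(B) = 1.2776 bits
H(C) = 2.0000 bits

The uniform distribution (where all probabilities equal 1/4) achieves the maximum entropy of log_2(4) = 2.0000 bits.

Distribution C has the highest entropy.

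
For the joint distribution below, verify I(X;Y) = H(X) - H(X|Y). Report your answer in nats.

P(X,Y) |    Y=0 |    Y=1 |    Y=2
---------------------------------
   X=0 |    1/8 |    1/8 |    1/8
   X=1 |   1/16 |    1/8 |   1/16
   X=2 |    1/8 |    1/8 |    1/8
I(X;Y) = 0.0109 nats

Mutual information has multiple equivalent forms:
- I(X;Y) = H(X) - H(X|Y)
- I(X;Y) = H(Y) - H(Y|X)
- I(X;Y) = H(X) + H(Y) - H(X,Y)

Computing all quantities:
H(X) = 1.0822, H(Y) = 1.0948, H(X,Y) = 2.1661
H(X|Y) = 1.0713, H(Y|X) = 1.0839

Verification:
H(X) - H(X|Y) = 1.0822 - 1.0713 = 0.0109
H(Y) - H(Y|X) = 1.0948 - 1.0839 = 0.0109
H(X) + H(Y) - H(X,Y) = 1.0822 + 1.0948 - 2.1661 = 0.0109

All forms give I(X;Y) = 0.0109 nats. ✓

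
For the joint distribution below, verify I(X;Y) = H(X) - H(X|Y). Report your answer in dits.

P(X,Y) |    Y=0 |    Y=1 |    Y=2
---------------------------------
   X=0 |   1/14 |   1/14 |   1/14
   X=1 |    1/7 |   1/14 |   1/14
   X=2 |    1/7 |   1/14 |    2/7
I(X;Y) = 0.0220 dits

Mutual information has multiple equivalent forms:
- I(X;Y) = H(X) - H(X|Y)
- I(X;Y) = H(Y) - H(Y|X)
- I(X;Y) = H(X) + H(Y) - H(X,Y)

Computing all quantities:
H(X) = 0.4493, H(Y) = 0.4608, H(X,Y) = 0.8881
H(X|Y) = 0.4273, H(Y|X) = 0.4388

Verification:
H(X) - H(X|Y) = 0.4493 - 0.4273 = 0.0220
H(Y) - H(Y|X) = 0.4608 - 0.4388 = 0.0220
H(X) + H(Y) - H(X,Y) = 0.4493 + 0.4608 - 0.8881 = 0.0220

All forms give I(X;Y) = 0.0220 dits. ✓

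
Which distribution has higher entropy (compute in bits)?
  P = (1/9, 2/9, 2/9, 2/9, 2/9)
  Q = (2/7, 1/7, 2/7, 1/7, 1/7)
P

Computing entropies in bits:
H(P) = 2.2810
H(Q) = 2.2359

Distribution P has higher entropy.

Intuition: The distribution closer to uniform (more spread out) has higher entropy.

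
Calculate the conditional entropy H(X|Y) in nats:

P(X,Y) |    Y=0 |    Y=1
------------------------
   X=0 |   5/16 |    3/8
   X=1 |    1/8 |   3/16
0.6198 nats

Using the chain rule: H(X|Y) = H(X,Y) - H(Y)

First, compute H(X,Y) = 1.3051 nats

Marginal P(Y) = (7/16, 9/16)
H(Y) = 0.6853 nats

H(X|Y) = H(X,Y) - H(Y) = 1.3051 - 0.6853 = 0.6198 nats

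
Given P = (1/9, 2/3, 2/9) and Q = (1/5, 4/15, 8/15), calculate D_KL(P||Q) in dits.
0.1524 dits

KL divergence: D_KL(P||Q) = Σ p(x) log(p(x)/q(x))

Computing term by term:
  x=0: 1/9 × log_10[(1/9)/(1/5)] = 1/9 × -0.2553 = -0.0284
  x=1: 2/3 × log_10[(2/3)/(4/15)] = 2/3 × 0.3979 = 0.2653
  x=2: 2/9 × log_10[(2/9)/(8/15)] = 2/9 × -0.3802 = -0.0845

D_KL(P||Q) = 0.1524 dits

Note: KL divergence is always non-negative and equals 0 iff P = Q.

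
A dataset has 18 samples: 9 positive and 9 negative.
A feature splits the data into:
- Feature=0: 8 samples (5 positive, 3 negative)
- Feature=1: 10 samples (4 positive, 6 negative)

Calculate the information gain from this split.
0.0364 bits

Information Gain = H(Y) - H(Y|Feature)

Before split:
P(positive) = 9/18 = 0.5000
H(Y) = 1.0000 bits

After split:
Feature=0: H = 0.9544 bits (weight = 8/18)
Feature=1: H = 0.9710 bits (weight = 10/18)
H(Y|Feature) = (8/18)×0.9544 + (10/18)×0.9710 = 0.9636 bits

Information Gain = 1.0000 - 0.9636 = 0.0364 bits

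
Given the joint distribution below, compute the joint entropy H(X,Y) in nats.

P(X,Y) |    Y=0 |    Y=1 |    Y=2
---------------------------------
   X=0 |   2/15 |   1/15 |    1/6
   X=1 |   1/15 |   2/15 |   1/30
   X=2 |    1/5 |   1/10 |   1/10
2.0928 nats

Joint entropy is H(X,Y) = -Σ_{x,y} p(x,y) log p(x,y).

Summing over all non-zero entries:
H(X,Y) = -[2/15·log_e(2/15) + 1/15·log_e(1/15) + 1/6·log_e(1/6) + 1/15·log_e(1/15) + 2/15·log_e(2/15) + 1/30·log_e(1/30) + 1/5·log_e(1/5) + 1/10·log_e(1/10) + 1/10·log_e(1/10)]
H(X,Y) = 2.0928 nats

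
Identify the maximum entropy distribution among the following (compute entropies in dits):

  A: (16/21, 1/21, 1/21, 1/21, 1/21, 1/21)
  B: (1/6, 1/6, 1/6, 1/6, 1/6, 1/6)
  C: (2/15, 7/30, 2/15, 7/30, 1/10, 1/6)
B

For a discrete distribution over n outcomes, entropy is maximized by the uniform distribution.

Computing entropies:
H(A) = 0.4048 dits
H(B) = 0.7782 dits
H(C) = 0.7580 dits

The uniform distribution (where all probabilities equal 1/6) achieves the maximum entropy of log_10(6) = 0.7782 dits.

Distribution B has the highest entropy.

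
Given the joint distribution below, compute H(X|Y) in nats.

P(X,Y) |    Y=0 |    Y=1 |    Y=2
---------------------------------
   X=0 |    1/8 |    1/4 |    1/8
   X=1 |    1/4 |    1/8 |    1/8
0.6507 nats

Using the chain rule: H(X|Y) = H(X,Y) - H(Y)

First, compute H(X,Y) = 1.7329 nats

Marginal P(Y) = (3/8, 3/8, 1/4)
H(Y) = 1.0822 nats

H(X|Y) = H(X,Y) - H(Y) = 1.7329 - 1.0822 = 0.6507 nats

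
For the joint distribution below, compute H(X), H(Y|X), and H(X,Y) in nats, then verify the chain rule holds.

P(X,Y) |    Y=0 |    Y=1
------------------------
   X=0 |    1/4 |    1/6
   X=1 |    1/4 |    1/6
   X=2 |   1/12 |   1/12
H(X,Y) = 1.7046, H(X) = 1.0282, H(Y|X) = 0.6764 (all in nats)

Chain rule: H(X,Y) = H(X) + H(Y|X)

Left side — joint entropy directly:
H(X,Y) = -Σ p(x,y) log p(x,y) = 1.7046 nats

Right side — compute H(Y|X) from the conditional distributions:
P(X) = (5/12, 5/12, 1/6), so H(X) = 1.0282 nats
H(Y|X) = Σ_x P(X=x) · H(Y|X=x):
  P(Y|X=0) = (3/5, 2/5), H(Y|X=0) = 0.6730, weight P(X=0) = 5/12
  P(Y|X=1) = (3/5, 2/5), H(Y|X=1) = 0.6730, weight P(X=1) = 5/12
  P(Y|X=2) = (1/2, 1/2), H(Y|X=2) = 0.6931, weight P(X=2) = 1/6
H(Y|X) = 0.6764 nats

H(X) + H(Y|X) = 1.0282 + 0.6764 = 1.7046 nats

Both sides equal 1.7046 nats. ✓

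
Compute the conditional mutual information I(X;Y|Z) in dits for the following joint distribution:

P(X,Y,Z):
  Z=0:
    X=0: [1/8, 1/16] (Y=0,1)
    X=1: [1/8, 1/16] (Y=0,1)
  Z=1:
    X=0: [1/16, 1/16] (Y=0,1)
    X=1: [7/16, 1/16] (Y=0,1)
0.0164 dits

Conditional mutual information: I(X;Y|Z) = H(X|Z) + H(Y|Z) - H(X,Y|Z)

H(Z) = 0.2873
H(X,Z) = 0.5360 → H(X|Z) = 0.2487
H(Y,Z) = 0.5268 → H(Y|Z) = 0.2395
H(X,Y,Z) = 0.7591 → H(X,Y|Z) = 0.4718

I(X;Y|Z) = 0.2487 + 0.2395 - 0.4718 = 0.0164 dits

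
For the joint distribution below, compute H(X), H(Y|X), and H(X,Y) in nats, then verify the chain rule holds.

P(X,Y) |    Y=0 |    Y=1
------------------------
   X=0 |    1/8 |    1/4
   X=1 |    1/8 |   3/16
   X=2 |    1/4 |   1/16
H(X,Y) = 1.7002, H(X) = 1.0948, H(Y|X) = 0.6054 (all in nats)

Chain rule: H(X,Y) = H(X) + H(Y|X)

Left side — joint entropy directly:
H(X,Y) = -Σ p(x,y) log p(x,y) = 1.7002 nats

Right side — compute H(Y|X) from the conditional distributions:
P(X) = (3/8, 5/16, 5/16), so H(X) = 1.0948 nats
H(Y|X) = Σ_x P(X=x) · H(Y|X=x):
  P(Y|X=0) = (1/3, 2/3), H(Y|X=0) = 0.6365, weight P(X=0) = 3/8
  P(Y|X=1) = (2/5, 3/5), H(Y|X=1) = 0.6730, weight P(X=1) = 5/16
  P(Y|X=2) = (4/5, 1/5), H(Y|X=2) = 0.5004, weight P(X=2) = 5/16
H(Y|X) = 0.6054 nats

H(X) + H(Y|X) = 1.0948 + 0.6054 = 1.7002 nats

Both sides equal 1.7002 nats. ✓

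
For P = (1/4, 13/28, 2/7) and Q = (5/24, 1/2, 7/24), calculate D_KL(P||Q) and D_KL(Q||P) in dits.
D_KL(P||Q) = 0.0023, D_KL(Q||P) = 0.0022

KL divergence is not symmetric: D_KL(P||Q) ≠ D_KL(Q||P) in general.

D_KL(P||Q) = 0.0023 dits
D_KL(Q||P) = 0.0022 dits

No, they are not equal!

This asymmetry is why KL divergence is not a true distance metric.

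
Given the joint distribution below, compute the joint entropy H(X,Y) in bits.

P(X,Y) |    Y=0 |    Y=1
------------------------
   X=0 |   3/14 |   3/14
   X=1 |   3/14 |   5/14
1.9592 bits

Joint entropy is H(X,Y) = -Σ_{x,y} p(x,y) log p(x,y).

Summing over all non-zero entries:
H(X,Y) = -[3/14·log_2(3/14) + 3/14·log_2(3/14) + 3/14·log_2(3/14) + 5/14·log_2(5/14)]
H(X,Y) = 1.9592 bits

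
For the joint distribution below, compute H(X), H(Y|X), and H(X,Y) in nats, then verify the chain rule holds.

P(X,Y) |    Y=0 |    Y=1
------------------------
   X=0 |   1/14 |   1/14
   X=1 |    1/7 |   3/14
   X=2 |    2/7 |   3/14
H(X,Y) = 1.6731, H(X) = 0.9923, H(Y|X) = 0.6808 (all in nats)

Chain rule: H(X,Y) = H(X) + H(Y|X)

Left side — joint entropy directly:
H(X,Y) = -Σ p(x,y) log p(x,y) = 1.6731 nats

Right side — compute H(Y|X) from the conditional distributions:
P(X) = (1/7, 5/14, 1/2), so H(X) = 0.9923 nats
H(Y|X) = Σ_x P(X=x) · H(Y|X=x):
  P(Y|X=0) = (1/2, 1/2), H(Y|X=0) = 0.6931, weight P(X=0) = 1/7
  P(Y|X=1) = (2/5, 3/5), H(Y|X=1) = 0.6730, weight P(X=1) = 5/14
  P(Y|X=2) = (4/7, 3/7), H(Y|X=2) = 0.6829, weight P(X=2) = 1/2
H(Y|X) = 0.6808 nats

H(X) + H(Y|X) = 0.9923 + 0.6808 = 1.6731 nats

Both sides equal 1.6731 nats. ✓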